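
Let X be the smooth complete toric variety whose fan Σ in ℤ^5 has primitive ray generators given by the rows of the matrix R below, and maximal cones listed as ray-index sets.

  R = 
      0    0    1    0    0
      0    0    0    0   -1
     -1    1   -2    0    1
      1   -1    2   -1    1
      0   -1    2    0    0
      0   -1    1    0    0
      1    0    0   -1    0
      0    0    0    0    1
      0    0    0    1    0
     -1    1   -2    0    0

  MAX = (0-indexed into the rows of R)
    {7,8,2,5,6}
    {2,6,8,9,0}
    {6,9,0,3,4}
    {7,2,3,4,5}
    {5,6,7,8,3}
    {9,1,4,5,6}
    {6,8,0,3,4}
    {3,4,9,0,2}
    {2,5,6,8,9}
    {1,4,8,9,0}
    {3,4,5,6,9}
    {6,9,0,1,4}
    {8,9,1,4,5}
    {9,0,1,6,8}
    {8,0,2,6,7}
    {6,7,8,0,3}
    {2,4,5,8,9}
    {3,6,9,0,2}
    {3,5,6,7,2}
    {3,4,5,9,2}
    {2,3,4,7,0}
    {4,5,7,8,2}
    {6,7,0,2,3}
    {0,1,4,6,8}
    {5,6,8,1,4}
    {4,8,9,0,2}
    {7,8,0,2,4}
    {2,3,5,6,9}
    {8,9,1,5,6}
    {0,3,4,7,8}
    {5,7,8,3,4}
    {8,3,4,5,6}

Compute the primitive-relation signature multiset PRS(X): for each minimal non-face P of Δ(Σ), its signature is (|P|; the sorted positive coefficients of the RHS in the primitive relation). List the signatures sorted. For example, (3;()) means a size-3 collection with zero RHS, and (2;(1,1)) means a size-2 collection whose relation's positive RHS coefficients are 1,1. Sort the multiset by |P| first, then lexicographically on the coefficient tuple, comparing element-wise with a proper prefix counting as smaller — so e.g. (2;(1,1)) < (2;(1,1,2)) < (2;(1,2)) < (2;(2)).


|primitive collections| = 10. Relations:

  P = {1,7}:  v_{1} + v_{7} = 0  ⇒ sig = (2;())
  P = {0,5}:  v_{0} + v_{5} = v_{4}  ⇒ sig = (2;(1))
  P = {1,2}:  v_{1} + v_{2} = v_{9}  ⇒ sig = (2;(1))
  P = {7,9}:  v_{7} + v_{9} = v_{2}  ⇒ sig = (2;(1))
  P = {1,3}:  v_{1} + v_{3} = v_{4} + v_{6}  ⇒ sig = (2;(1,1))
  P = {3,8,9}:  v_{3} + v_{8} + v_{9} = v_{7}  ⇒ sig = (3;(1))
  P = {4,6,7}:  v_{4} + v_{6} + v_{7} = v_{3}  ⇒ sig = (3;(1))
  P = {2,4,6}:  v_{2} + v_{4} + v_{6} = v_{3} + v_{9}  ⇒ sig = (3;(1,1))
  P = {2,3,8}:  v_{2} + v_{3} + v_{8} = 2·v_{7}  ⇒ sig = (3;(2))
  P = {4,6,8,9}:  v_{4} + v_{6} + v_{8} + v_{9} = 0  ⇒ sig = (4;())

Sorted signature multiset PRS(X):
[(2;()), (2;(1)), (2;(1)), (2;(1)), (2;(1,1)), (3;(1)), (3;(1)), (3;(1,1)), (3;(2)), (4;())]


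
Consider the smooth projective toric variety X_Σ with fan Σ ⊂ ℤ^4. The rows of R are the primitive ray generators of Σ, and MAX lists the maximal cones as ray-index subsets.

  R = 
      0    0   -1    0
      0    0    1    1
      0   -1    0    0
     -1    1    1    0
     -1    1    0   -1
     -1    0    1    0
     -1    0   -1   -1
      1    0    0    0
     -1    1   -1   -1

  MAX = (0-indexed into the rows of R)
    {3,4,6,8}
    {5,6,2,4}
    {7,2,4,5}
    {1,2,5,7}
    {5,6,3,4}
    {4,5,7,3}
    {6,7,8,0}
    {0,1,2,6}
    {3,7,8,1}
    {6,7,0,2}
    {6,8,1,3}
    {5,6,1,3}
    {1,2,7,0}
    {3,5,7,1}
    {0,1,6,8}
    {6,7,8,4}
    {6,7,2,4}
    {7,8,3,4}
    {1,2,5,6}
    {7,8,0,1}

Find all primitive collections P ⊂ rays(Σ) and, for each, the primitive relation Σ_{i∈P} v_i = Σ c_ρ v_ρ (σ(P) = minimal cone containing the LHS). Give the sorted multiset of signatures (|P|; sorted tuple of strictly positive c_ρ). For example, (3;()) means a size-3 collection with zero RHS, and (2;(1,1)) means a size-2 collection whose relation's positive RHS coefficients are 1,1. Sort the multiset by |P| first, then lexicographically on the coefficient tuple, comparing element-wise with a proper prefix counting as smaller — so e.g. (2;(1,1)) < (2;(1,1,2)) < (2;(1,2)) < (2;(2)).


Primitive collections (10):

  P={0,4}:  v_{0} + v_{4} = v_{8} — sig = (2;(1))
  P={1,4}:  v_{1} + v_{4} = v_{3} — sig = (2;(1))
  P={2,3}:  v_{2} + v_{3} = v_{5} — sig = (2;(1))
  P={2,8}:  v_{2} + v_{8} = v_{6} — sig = (2;(1))
  P={0,3}:  v_{0} + v_{3} = v_{1} + v_{8} — sig = (2;(1,1))
  P={0,5}:  v_{0} + v_{5} = v_{1} + v_{6} — sig = (2;(1,1))
  P={5,8}:  v_{5} + v_{8} = v_{3} + v_{6} — sig = (2;(1,1))
  P={1,6,7}:  v_{1} + v_{6} + v_{7} = 0 — sig = (3;())
  P={3,6,7}:  v_{3} + v_{6} + v_{7} = v_{4} — sig = (3;(1))
  P={5,6,7}:  v_{5} + v_{6} + v_{7} = v_{2} + v_{4} — sig = (3;(1,1))

Hence PRS(X_Σ) =
{ (2;(1)) ×4,  (2;(1,1)) ×3,  (3;()),  (3;(1)),  (3;(1,1)) }


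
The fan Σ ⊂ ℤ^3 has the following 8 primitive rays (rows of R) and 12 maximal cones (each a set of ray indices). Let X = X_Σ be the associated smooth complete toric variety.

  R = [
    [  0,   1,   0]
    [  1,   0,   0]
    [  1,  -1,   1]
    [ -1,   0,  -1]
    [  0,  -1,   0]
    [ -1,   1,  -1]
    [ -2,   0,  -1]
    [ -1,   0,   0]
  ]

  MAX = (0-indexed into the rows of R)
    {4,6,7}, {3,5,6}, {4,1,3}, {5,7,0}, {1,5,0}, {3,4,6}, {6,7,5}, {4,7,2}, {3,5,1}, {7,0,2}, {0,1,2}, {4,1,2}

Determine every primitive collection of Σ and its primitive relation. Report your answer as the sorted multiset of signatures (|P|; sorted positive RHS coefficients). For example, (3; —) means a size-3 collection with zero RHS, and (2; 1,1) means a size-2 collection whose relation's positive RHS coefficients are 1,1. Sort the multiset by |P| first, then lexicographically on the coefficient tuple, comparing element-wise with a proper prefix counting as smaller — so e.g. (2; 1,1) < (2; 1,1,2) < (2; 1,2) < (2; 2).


The 10 primitive collections of Σ (r=8, n=3):

  {0,4}:  v_{0} + v_{4} = 0 — sig = (2; —)
  {1,7}:  v_{1} + v_{7} = 0 — sig = (2; —)
  {2,5}:  v_{2} + v_{5} = 0 — sig = (2; —)
  {0,3}:  v_{0} + v_{3} = v_{5} — sig = (2; 1)
  {1,6}:  v_{1} + v_{6} = v_{3} — sig = (2; 1)
  {2,3}:  v_{2} + v_{3} = v_{4} — sig = (2; 1)
  {3,7}:  v_{3} + v_{7} = v_{6} — sig = (2; 1)
  {4,5}:  v_{4} + v_{5} = v_{3} — sig = (2; 1)
  {0,6}:  v_{0} + v_{6} = v_{5} + v_{7} — sig = (2; 1,1)
  {2,6}:  v_{2} + v_{6} = v_{4} + v_{7} — sig = (2; 1,1)

Hence PRS(X_Σ) =
    |P|=2: 10 collections, coeffs (), (), (), (1), (1), (1), (1), (1), (1,1), (1,1)


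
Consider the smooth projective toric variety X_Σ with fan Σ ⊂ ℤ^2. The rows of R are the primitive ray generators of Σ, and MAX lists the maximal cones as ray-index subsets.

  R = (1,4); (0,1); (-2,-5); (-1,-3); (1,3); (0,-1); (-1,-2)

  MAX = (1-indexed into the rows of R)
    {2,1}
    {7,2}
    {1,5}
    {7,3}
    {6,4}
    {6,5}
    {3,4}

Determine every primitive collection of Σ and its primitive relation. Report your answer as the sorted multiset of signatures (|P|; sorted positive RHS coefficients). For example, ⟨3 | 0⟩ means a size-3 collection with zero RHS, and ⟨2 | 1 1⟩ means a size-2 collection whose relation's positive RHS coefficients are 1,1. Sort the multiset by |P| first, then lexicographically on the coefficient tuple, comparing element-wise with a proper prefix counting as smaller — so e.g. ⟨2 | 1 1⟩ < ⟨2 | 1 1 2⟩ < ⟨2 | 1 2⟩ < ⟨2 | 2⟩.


14 minimal non-faces of Δ(Σ) (on 7 rays):

  P={2,6}:  v_{2} + v_{6} = 0  →  sig = ⟨2 | 0⟩
  P={4,5}:  v_{4} + v_{5} = 0  →  sig = ⟨2 | 0⟩
  P={1,4}:  v_{1} + v_{4} = v_{2}  →  sig = ⟨2 | 1⟩
  P={1,6}:  v_{1} + v_{6} = v_{5}  →  sig = ⟨2 | 1⟩
  P={2,4}:  v_{2} + v_{4} = v_{7}  →  sig = ⟨2 | 1⟩
  P={2,5}:  v_{2} + v_{5} = v_{1}  →  sig = ⟨2 | 1⟩
  P={3,5}:  v_{3} + v_{5} = v_{7}  →  sig = ⟨2 | 1⟩
  P={4,7}:  v_{4} + v_{7} = v_{3}  →  sig = ⟨2 | 1⟩
  P={5,7}:  v_{5} + v_{7} = v_{2}  →  sig = ⟨2 | 1⟩
  P={6,7}:  v_{6} + v_{7} = v_{4}  →  sig = ⟨2 | 1⟩
  P={1,3}:  v_{1} + v_{3} = v_{2} + v_{7}  →  sig = ⟨2 | 1 1⟩
  P={1,7}:  v_{1} + v_{7} = 2·v_{2}  →  sig = ⟨2 | 2⟩
  P={2,3}:  v_{2} + v_{3} = 2·v_{7}  →  sig = ⟨2 | 2⟩
  P={3,6}:  v_{3} + v_{6} = 2·v_{4}  →  sig = ⟨2 | 2⟩

Sorted signature multiset PRS(X):
[⟨2 | 0⟩, ⟨2 | 0⟩, ⟨2 | 1⟩, ⟨2 | 1⟩, ⟨2 | 1⟩, ⟨2 | 1⟩, ⟨2 | 1⟩, ⟨2 | 1⟩, ⟨2 | 1⟩, ⟨2 | 1⟩, ⟨2 | 1 1⟩, ⟨2 | 2⟩, ⟨2 | 2⟩, ⟨2 | 2⟩]


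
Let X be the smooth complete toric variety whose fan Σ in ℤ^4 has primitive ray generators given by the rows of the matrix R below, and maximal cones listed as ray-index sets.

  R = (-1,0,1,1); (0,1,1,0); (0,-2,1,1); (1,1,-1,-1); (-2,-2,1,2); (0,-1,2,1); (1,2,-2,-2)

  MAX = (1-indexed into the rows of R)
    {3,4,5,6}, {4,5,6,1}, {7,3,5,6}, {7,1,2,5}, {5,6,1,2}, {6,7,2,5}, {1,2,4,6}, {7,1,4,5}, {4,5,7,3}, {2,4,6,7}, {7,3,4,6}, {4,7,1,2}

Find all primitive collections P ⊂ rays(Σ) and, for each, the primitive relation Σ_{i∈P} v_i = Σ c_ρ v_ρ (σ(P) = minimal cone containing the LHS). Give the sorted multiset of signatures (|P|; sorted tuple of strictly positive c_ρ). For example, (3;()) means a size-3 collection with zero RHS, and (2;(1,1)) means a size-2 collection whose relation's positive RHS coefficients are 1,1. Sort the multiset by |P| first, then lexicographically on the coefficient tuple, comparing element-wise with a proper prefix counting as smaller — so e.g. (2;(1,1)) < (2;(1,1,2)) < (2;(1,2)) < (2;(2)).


Δ(Σ) — 7 vertices, 5 min non-faces:

  P = {2,3}:  v_{2} + v_{3} = v_{6} ; sig = (2;(1))
  P = {1,3}:  v_{1} + v_{3} = v_{4} + v_{5} + v_{6} ; sig = (2;(1,1,1))
  P = {1,6,7}:  v_{1} + v_{6} + v_{7} = v_{2} ; sig = (3;(1))
  P = {2,4,5}:  v_{2} + v_{4} + v_{5} = v_{1} ; sig = (3;(1))
  P = {4,5,6,7}:  v_{4} + v_{5} + v_{6} + v_{7} = 0 ; sig = (4;())

Hence PRS(X_Σ) =
    |P|=2: 2 collections, coeffs (1), (1,1,1)
    |P|=3: 2 collections, coeffs (1), (1)
    |P|=4: 1 collection, coeffs ()


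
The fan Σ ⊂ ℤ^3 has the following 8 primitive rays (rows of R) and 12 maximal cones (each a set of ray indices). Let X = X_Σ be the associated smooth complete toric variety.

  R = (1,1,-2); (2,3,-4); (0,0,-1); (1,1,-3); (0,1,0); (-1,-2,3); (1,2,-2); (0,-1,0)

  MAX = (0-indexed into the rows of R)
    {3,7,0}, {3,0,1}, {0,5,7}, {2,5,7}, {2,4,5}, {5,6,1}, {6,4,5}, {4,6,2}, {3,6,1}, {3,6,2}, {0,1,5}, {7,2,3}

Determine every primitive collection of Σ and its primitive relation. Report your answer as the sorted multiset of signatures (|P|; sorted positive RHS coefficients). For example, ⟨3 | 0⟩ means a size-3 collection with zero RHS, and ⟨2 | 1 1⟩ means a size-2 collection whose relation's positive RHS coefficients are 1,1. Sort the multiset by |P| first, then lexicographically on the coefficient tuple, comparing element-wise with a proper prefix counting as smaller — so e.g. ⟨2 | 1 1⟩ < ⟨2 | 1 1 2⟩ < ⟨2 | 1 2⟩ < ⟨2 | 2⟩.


The 11 primitive collections of Σ (r=8, n=3):

  {4,7}:  v_{4} + v_{7} = 0 ; sig = ⟨2 | 0⟩
  {0,2}:  v_{0} + v_{2} = v_{3} ; sig = ⟨2 | 1⟩
  {0,4}:  v_{0} + v_{4} = v_{6} ; sig = ⟨2 | 1⟩
  {0,6}:  v_{0} + v_{6} = v_{1} ; sig = ⟨2 | 1⟩
  {3,5}:  v_{3} + v_{5} = v_{7} ; sig = ⟨2 | 1⟩
  {6,7}:  v_{6} + v_{7} = v_{0} ; sig = ⟨2 | 1⟩
  {1,2}:  v_{1} + v_{2} = v_{3} + v_{6} ; sig = ⟨2 | 1 1⟩
  {3,4}:  v_{3} + v_{4} = v_{2} + v_{6} ; sig = ⟨2 | 1 1⟩
  {1,4}:  v_{1} + v_{4} = 2·v_{6} ; sig = ⟨2 | 2⟩
  {1,7}:  v_{1} + v_{7} = 2·v_{0} ; sig = ⟨2 | 2⟩
  {2,5,6}:  v_{2} + v_{5} + v_{6} = 0 ; sig = ⟨3 | 0⟩

Hence PRS(X_Σ) =
{ ⟨2 | 0⟩,  ⟨2 | 1⟩ ×5,  ⟨2 | 1 1⟩ ×2,  ⟨2 | 2⟩ ×2,  ⟨3 | 0⟩ }


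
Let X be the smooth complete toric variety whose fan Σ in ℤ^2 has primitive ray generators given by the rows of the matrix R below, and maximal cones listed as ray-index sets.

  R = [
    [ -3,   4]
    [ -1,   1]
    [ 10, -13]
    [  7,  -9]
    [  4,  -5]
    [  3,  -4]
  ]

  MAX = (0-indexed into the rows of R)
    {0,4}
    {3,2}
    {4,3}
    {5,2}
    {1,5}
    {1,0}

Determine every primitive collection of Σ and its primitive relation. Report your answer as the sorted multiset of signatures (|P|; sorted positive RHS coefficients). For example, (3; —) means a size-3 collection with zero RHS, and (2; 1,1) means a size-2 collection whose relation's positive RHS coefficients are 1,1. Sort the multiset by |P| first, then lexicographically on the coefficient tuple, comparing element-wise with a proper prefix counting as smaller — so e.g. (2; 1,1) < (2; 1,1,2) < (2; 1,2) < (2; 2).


9 collections generate NE(X_Σ); each relation:

  • {0,5}:  v_{0} + v_{5} = 0  ⇒ sig = (2; —)
  • {0,2}:  v_{0} + v_{2} = v_{3}  ⇒ sig = (2; 1)
  • {0,3}:  v_{0} + v_{3} = v_{4}  ⇒ sig = (2; 1)
  • {1,4}:  v_{1} + v_{4} = v_{5}  ⇒ sig = (2; 1)
  • {3,5}:  v_{3} + v_{5} = v_{2}  ⇒ sig = (2; 1)
  • {4,5}:  v_{4} + v_{5} = v_{3}  ⇒ sig = (2; 1)
  • {1,3}:  v_{1} + v_{3} = 2·v_{5}  ⇒ sig = (2; 2)
  • {2,4}:  v_{2} + v_{4} = 2·v_{3}  ⇒ sig = (2; 2)
  • {1,2}:  v_{1} + v_{2} = 3·v_{5}  ⇒ sig = (2; 3)

so the primitive-relation signature multiset is
    |P|=2: 9 collections, coeffs (), (1), (1), (1), (1), (1), (2), (2), (3)


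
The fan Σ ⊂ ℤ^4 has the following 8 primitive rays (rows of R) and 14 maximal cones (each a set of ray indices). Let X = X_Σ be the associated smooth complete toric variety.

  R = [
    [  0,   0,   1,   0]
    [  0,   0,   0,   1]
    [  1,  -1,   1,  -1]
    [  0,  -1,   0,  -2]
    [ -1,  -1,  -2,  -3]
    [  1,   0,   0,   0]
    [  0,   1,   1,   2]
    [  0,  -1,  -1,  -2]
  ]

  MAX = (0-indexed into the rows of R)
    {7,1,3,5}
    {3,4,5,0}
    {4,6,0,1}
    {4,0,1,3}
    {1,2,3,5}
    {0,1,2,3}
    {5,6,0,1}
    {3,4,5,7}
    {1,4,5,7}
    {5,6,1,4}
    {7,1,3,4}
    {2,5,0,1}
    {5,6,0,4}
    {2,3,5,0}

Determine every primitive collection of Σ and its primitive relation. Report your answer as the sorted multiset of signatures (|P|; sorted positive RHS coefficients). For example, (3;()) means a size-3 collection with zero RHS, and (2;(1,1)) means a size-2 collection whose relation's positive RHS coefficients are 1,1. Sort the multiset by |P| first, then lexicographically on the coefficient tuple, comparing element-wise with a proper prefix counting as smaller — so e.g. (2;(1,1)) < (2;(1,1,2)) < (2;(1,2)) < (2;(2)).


|primitive collections| = 9. Relations:

  P = {6,7}:  v_{6} + v_{7} = 0 ; sig = (2;())
  P = {0,7}:  v_{0} + v_{7} = v_{3} ; sig = (2;(1))
  P = {3,6}:  v_{3} + v_{6} = v_{0} ; sig = (2;(1))
  P = {2,4}:  v_{2} + v_{4} = v_{3} + v_{7} ; sig = (2;(1,1))
  P = {2,6}:  v_{2} + v_{6} = 2·v_{0} + v_{1} + v_{5} ; sig = (2;(1,1,2))
  P = {2,7}:  v_{2} + v_{7} = v_{1} + 2·v_{3} + v_{5} ; sig = (2;(1,1,2))
  P = {0,1,3,5}:  v_{0} + v_{1} + v_{3} + v_{5} = v_{2} ; sig = (4;(1))
  P = {0,1,4,5}:  v_{0} + v_{1} + v_{4} + v_{5} = v_{7} ; sig = (4;(1))
  P = {1,3,4,5}:  v_{1} + v_{3} + v_{4} + v_{5} = 2·v_{7} ; sig = (4;(2))

so the primitive-relation signature multiset is
[(2;()), (2;(1)), (2;(1)), (2;(1,1)), (2;(1,1,2)), (2;(1,1,2)), (4;(1)), (4;(1)), (4;(2))]


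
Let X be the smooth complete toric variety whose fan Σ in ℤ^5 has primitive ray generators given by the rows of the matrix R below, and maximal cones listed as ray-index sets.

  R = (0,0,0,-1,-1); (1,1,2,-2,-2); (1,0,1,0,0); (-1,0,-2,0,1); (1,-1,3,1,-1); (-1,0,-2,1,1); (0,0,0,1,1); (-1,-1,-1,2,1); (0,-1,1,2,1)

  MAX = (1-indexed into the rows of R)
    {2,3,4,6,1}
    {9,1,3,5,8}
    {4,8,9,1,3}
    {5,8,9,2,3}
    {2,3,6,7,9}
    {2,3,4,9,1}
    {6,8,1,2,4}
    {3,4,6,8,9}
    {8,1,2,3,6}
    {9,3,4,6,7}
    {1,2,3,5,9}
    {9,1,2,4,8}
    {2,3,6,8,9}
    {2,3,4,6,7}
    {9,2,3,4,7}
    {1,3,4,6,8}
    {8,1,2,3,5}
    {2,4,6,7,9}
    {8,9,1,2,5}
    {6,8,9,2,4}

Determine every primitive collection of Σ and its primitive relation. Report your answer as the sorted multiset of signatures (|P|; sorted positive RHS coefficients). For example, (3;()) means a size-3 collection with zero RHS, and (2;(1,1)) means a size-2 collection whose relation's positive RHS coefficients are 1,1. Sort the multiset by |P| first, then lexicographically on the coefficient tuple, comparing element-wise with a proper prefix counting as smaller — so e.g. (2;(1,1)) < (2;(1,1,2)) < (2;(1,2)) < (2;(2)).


9 collections generate NE(X_Σ); each relation:

  P={1,7}:  v_{1} + v_{7} = 0 — sig = (2;())
  P={4,5}:  v_{4} + v_{5} = v_{1} + v_{9} — sig = (2;(1,1))
  P={7,8}:  v_{7} + v_{8} = v_{6} + v_{9} — sig = (2;(1,1))
  P={5,7}:  v_{5} + v_{7} = v_{2} + v_{3} + v_{8} + v_{9} — sig = (2;(1,1,1,1))
  P={5,6}:  v_{5} + v_{6} = v_{2} + v_{3} + 2·v_{8} — sig = (2;(1,1,2))
  P={1,6,9}:  v_{1} + v_{6} + v_{9} = v_{8} — sig = (3;(1))
  P={2,3,4,8}:  v_{2} + v_{3} + v_{4} + v_{8} = 0 — sig = (4;())
  P={1,2,3,8,9}:  v_{1} + v_{2} + v_{3} + v_{8} + v_{9} = v_{5} — sig = (5;(1))
  P={2,3,4,6,9}:  v_{2} + v_{3} + v_{4} + v_{6} + v_{9} = v_{7} — sig = (5;(1))

Hence PRS(X_Σ) =
{ (2;()),  (2;(1,1)) ×2,  (2;(1,1,1,1)),  (2;(1,1,2)),  (3;(1)),  (4;()),  (5;(1)) ×2 }


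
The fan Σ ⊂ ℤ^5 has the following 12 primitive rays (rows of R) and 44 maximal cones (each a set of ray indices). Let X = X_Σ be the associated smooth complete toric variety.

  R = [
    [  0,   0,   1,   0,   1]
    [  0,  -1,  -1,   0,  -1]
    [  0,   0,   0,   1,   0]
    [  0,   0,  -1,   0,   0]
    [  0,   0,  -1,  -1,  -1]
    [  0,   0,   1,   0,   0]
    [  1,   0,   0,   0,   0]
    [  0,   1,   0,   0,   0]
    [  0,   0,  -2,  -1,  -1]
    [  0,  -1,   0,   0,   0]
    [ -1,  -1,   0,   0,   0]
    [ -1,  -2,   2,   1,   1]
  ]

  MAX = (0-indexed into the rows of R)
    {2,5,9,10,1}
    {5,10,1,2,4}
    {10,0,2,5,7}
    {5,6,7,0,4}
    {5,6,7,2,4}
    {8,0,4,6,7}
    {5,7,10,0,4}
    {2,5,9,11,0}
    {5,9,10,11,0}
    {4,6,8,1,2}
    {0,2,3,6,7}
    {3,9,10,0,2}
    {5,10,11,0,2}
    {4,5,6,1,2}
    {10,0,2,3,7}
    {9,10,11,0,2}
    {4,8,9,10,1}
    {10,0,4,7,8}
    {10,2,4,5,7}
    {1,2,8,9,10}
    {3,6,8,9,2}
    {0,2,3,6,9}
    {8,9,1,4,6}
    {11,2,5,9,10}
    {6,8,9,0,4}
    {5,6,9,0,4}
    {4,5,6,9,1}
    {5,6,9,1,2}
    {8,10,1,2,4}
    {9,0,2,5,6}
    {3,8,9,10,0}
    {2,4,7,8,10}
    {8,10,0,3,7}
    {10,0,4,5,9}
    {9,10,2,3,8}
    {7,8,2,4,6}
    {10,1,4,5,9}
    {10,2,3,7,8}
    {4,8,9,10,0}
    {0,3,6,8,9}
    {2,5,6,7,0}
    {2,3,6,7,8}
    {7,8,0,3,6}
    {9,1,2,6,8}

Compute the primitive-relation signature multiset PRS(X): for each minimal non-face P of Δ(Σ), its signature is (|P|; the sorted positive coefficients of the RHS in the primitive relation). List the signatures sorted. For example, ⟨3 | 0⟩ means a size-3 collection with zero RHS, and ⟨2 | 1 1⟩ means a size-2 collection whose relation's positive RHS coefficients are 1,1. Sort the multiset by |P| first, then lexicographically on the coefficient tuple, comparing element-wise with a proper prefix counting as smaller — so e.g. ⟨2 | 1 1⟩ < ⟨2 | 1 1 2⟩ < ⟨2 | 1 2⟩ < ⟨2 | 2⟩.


Minimal non-faces — 18 found among 12 rays, 44 max cones:

  P={3,5}:  v_{3} + v_{5} = 0 — sig = ⟨2 | 0⟩
  P={7,9}:  v_{7} + v_{9} = 0 — sig = ⟨2 | 0⟩
  P={0,1}:  v_{0} + v_{1} = v_{9} — sig = ⟨2 | 1⟩
  P={3,4}:  v_{3} + v_{4} = v_{8} — sig = ⟨2 | 1⟩
  P={5,8}:  v_{5} + v_{8} = v_{4} — sig = ⟨2 | 1⟩
  P={6,10}:  v_{6} + v_{10} = v_{9} — sig = ⟨2 | 1⟩
  P={1,7}:  v_{1} + v_{7} = v_{2} + v_{4} — sig = ⟨2 | 1 1⟩
  P={8,11}:  v_{8} + v_{11} = v_{9} + v_{10} — sig = ⟨2 | 1 1⟩
  P={1,3}:  v_{1} + v_{3} = v_{2} + v_{8} + v_{9} — sig = ⟨2 | 1 1 1⟩
  P={4,11}:  v_{4} + v_{11} = v_{5} + v_{9} + v_{10} — sig = ⟨2 | 1 1 1⟩
  P={3,11}:  v_{3} + v_{11} = v_{0} + v_{2} + v_{9} + v_{10} — sig = ⟨2 | 1 1 1 1⟩
  P={7,11}:  v_{7} + v_{11} = v_{0} + v_{2} + v_{5} + v_{10} — sig = ⟨2 | 1 1 1 1⟩
  P={1,11}:  v_{1} + v_{11} = v_{2} + v_{5} + 2·v_{9} + v_{10} — sig = ⟨2 | 1 1 1 2⟩
  P={6,11}:  v_{6} + v_{11} = v_{0} + v_{2} + v_{5} + 2·v_{9} — sig = ⟨2 | 1 1 1 2⟩
  P={0,2,4}:  v_{0} + v_{2} + v_{4} = 0 — sig = ⟨3 | 0⟩
  P={0,2,8}:  v_{0} + v_{2} + v_{8} = v_{3} — sig = ⟨3 | 1⟩
  P={2,4,9}:  v_{2} + v_{4} + v_{9} = v_{1} — sig = ⟨3 | 1⟩
  P={0,2,5,9,10}:  v_{0} + v_{2} + v_{5} + v_{9} + v_{10} = v_{11} — sig = ⟨5 | 1⟩

Sorted signature multiset PRS(X):
[⟨2 | 0⟩, ⟨2 | 0⟩, ⟨2 | 1⟩, ⟨2 | 1⟩, ⟨2 | 1⟩, ⟨2 | 1⟩, ⟨2 | 1 1⟩, ⟨2 | 1 1⟩, ⟨2 | 1 1 1⟩, ⟨2 | 1 1 1⟩, ⟨2 | 1 1 1 1⟩, ⟨2 | 1 1 1 1⟩, ⟨2 | 1 1 1 2⟩, ⟨2 | 1 1 1 2⟩, ⟨3 | 0⟩, ⟨3 | 1⟩, ⟨3 | 1⟩, ⟨5 | 1⟩]


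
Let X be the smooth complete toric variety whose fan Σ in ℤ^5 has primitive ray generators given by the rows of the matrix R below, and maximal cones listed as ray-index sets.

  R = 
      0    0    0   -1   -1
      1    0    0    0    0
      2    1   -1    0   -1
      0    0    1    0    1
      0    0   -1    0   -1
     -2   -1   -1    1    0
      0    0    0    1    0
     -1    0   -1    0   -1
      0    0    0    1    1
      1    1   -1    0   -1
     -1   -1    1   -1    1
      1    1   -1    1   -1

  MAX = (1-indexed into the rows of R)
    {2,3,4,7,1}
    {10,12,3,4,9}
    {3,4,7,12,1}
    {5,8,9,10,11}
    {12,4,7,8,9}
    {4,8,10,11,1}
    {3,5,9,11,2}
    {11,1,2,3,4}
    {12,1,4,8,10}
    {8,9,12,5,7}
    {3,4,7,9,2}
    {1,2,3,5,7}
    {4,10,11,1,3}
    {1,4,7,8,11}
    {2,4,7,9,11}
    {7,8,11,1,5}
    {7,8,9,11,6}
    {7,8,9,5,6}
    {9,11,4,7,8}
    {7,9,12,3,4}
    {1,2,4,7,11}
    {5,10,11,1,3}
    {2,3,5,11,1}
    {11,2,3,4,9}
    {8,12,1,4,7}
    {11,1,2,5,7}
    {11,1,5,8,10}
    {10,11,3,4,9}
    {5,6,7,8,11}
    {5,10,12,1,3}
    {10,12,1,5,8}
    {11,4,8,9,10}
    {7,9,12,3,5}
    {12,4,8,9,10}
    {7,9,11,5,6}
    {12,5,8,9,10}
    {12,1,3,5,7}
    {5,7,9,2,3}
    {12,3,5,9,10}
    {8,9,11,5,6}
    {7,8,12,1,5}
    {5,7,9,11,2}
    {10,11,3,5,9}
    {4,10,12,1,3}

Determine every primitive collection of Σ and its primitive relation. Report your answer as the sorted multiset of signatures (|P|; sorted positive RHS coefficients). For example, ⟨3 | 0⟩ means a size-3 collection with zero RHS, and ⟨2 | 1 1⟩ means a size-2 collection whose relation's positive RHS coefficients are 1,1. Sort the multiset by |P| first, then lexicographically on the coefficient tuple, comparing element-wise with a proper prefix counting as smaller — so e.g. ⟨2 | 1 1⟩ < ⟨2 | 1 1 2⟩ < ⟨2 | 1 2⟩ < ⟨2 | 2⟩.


16 minimal non-faces of Δ(Σ) (on 12 rays):

  • {1,9}:  v_{1} + v_{9} = 0  ⟹  sig = ⟨2 | 0⟩
  • {4,5}:  v_{4} + v_{5} = 0  ⟹  sig = ⟨2 | 0⟩
  • {11,12}:  v_{11} + v_{12} = 0  ⟹  sig = ⟨2 | 0⟩
  • {2,8}:  v_{2} + v_{8} = v_{5}  ⟹  sig = ⟨2 | 1⟩
  • {2,10}:  v_{2} + v_{10} = v_{3}  ⟹  sig = ⟨2 | 1⟩
  • {7,10}:  v_{7} + v_{10} = v_{12}  ⟹  sig = ⟨2 | 1⟩
  • {2,12}:  v_{2} + v_{12} = v_{3} + v_{7}  ⟹  sig = ⟨2 | 1 1⟩
  • {3,8}:  v_{3} + v_{8} = v_{5} + v_{10}  ⟹  sig = ⟨2 | 1 1⟩
  • {6,10}:  v_{6} + v_{10} = v_{5} + v_{8} + v_{9}  ⟹  sig = ⟨2 | 1 1 1⟩
  • {1,6}:  v_{1} + v_{6} = v_{5} + v_{7} + v_{8} + v_{11}  ⟹  sig = ⟨2 | 1 1 1 1⟩
  • {4,6}:  v_{4} + v_{6} = v_{7} + v_{8} + v_{9} + v_{11}  ⟹  sig = ⟨2 | 1 1 1 1⟩
  • {6,12}:  v_{6} + v_{12} = v_{5} + v_{7} + v_{8} + v_{9}  ⟹  sig = ⟨2 | 1 1 1 1⟩
  • {2,6}:  v_{2} + v_{6} = 2·v_{5} + v_{7} + v_{9} + v_{11}  ⟹  sig = ⟨2 | 1 1 1 2⟩
  • {3,6}:  v_{3} + v_{6} = 2·v_{5} + v_{9}  ⟹  sig = ⟨2 | 1 2⟩
  • {3,7,11}:  v_{3} + v_{7} + v_{11} = v_{2}  ⟹  sig = ⟨3 | 1⟩
  • {5,7,8,9,11}:  v_{5} + v_{7} + v_{8} + v_{9} + v_{11} = v_{6}  ⟹  sig = ⟨5 | 1⟩

Hence PRS(X_Σ) =
[⟨2 | 0⟩, ⟨2 | 0⟩, ⟨2 | 0⟩, ⟨2 | 1⟩, ⟨2 | 1⟩, ⟨2 | 1⟩, ⟨2 | 1 1⟩, ⟨2 | 1 1⟩, ⟨2 | 1 1 1⟩, ⟨2 | 1 1 1 1⟩, ⟨2 | 1 1 1 1⟩, ⟨2 | 1 1 1 1⟩, ⟨2 | 1 1 1 2⟩, ⟨2 | 1 2⟩, ⟨3 | 1⟩, ⟨5 | 1⟩]


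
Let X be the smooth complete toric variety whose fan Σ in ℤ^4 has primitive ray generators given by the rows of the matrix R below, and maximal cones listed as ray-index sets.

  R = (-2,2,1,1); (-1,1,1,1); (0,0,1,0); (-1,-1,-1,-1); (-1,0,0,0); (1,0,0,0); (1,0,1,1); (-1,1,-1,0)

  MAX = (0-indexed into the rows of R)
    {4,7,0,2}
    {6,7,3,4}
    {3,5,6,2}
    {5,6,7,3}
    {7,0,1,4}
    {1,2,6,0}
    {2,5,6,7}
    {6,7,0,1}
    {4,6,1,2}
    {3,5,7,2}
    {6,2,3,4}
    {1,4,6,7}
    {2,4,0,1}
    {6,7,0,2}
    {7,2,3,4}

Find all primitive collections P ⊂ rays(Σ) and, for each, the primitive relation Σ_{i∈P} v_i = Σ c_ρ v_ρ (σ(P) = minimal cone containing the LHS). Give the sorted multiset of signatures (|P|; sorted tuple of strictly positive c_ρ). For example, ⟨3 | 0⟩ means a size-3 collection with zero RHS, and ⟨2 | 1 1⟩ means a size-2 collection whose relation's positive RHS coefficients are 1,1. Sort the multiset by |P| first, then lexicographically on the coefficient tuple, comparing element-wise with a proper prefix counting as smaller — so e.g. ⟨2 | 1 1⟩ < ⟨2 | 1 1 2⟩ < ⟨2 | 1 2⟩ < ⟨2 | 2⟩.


Minimal non-faces — 9 found among 8 rays, 15 max cones:

  P = {4,5}:  v_{4} + v_{5} = 0  →  sig = ⟨2 | 0⟩
  P = {1,5}:  v_{1} + v_{5} = v_{2} + v_{6} + v_{7}  →  sig = ⟨2 | 1 1 1⟩
  P = {0,3}:  v_{0} + v_{3} = v_{2} + 2·v_{4} + v_{7}  →  sig = ⟨2 | 1 1 2⟩
  P = {0,5}:  v_{0} + v_{5} = 2·v_{2} + v_{6} + 2·v_{7}  →  sig = ⟨2 | 1 2 2⟩
  P = {1,3}:  v_{1} + v_{3} = 2·v_{4}  →  sig = ⟨2 | 2⟩
  P = {1,2,7}:  v_{1} + v_{2} + v_{7} = v_{0}  →  sig = ⟨3 | 1⟩
  P = {0,4,6}:  v_{0} + v_{4} + v_{6} = 2·v_{1}  →  sig = ⟨3 | 2⟩
  P = {2,3,6,7}:  v_{2} + v_{3} + v_{6} + v_{7} = v_{4}  →  sig = ⟨4 | 1⟩
  P = {2,4,6,7}:  v_{2} + v_{4} + v_{6} + v_{7} = v_{1}  →  sig = ⟨4 | 1⟩

so the primitive-relation signature multiset is
    |P|=2: 5 collections, coeffs (), (1,1,1), (1,1,2), (1,2,2), (2)
    |P|=3: 2 collections, coeffs (1), (2)
    |P|=4: 2 collections, coeffs (1), (1)


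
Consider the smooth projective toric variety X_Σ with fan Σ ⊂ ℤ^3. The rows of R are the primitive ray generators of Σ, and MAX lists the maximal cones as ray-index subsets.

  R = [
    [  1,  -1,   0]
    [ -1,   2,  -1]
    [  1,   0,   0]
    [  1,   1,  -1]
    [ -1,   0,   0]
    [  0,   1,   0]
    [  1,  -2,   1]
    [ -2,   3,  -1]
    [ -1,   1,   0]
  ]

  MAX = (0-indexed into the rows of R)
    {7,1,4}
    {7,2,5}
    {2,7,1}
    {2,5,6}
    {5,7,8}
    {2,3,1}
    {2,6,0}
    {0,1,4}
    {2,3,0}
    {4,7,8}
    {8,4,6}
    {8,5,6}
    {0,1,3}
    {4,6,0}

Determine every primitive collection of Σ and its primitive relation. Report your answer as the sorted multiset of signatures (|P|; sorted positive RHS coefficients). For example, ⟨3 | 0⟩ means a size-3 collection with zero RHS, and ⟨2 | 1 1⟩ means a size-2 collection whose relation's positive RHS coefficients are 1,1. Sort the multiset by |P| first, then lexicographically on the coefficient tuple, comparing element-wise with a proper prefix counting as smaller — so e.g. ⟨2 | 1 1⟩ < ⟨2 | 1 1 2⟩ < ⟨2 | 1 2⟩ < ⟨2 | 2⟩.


Primitive collections (16):

  • {0,8}:  v_{0} + v_{8} = 0 — sig = ⟨2 | 0⟩
  • {1,6}:  v_{1} + v_{6} = 0 — sig = ⟨2 | 0⟩
  • {2,4}:  v_{2} + v_{4} = 0 — sig = ⟨2 | 0⟩
  • {0,5}:  v_{0} + v_{5} = v_{2} — sig = ⟨2 | 1⟩
  • {0,7}:  v_{0} + v_{7} = v_{1} — sig = ⟨2 | 1⟩
  • {1,8}:  v_{1} + v_{8} = v_{7} — sig = ⟨2 | 1⟩
  • {2,8}:  v_{2} + v_{8} = v_{5} — sig = ⟨2 | 1⟩
  • {4,5}:  v_{4} + v_{5} = v_{8} — sig = ⟨2 | 1⟩
  • {6,7}:  v_{6} + v_{7} = v_{8} — sig = ⟨2 | 1⟩
  • {1,5}:  v_{1} + v_{5} = v_{2} + v_{7} — sig = ⟨2 | 1 1⟩
  • {3,4}:  v_{3} + v_{4} = v_{0} + v_{1} — sig = ⟨2 | 1 1⟩
  • {3,6}:  v_{3} + v_{6} = v_{0} + v_{2} — sig = ⟨2 | 1 1⟩
  • {3,8}:  v_{3} + v_{8} = v_{1} + v_{2} — sig = ⟨2 | 1 1⟩
  • {3,5}:  v_{3} + v_{5} = v_{1} + 2·v_{2} — sig = ⟨2 | 1 2⟩
  • {3,7}:  v_{3} + v_{7} = 2·v_{1} + v_{2} — sig = ⟨2 | 1 2⟩
  • {0,1,2}:  v_{0} + v_{1} + v_{2} = v_{3} — sig = ⟨3 | 1⟩

so the primitive-relation signature multiset is
[⟨2 | 0⟩, ⟨2 | 0⟩, ⟨2 | 0⟩, ⟨2 | 1⟩, ⟨2 | 1⟩, ⟨2 | 1⟩, ⟨2 | 1⟩, ⟨2 | 1⟩, ⟨2 | 1⟩, ⟨2 | 1 1⟩, ⟨2 | 1 1⟩, ⟨2 | 1 1⟩, ⟨2 | 1 1⟩, ⟨2 | 1 2⟩, ⟨2 | 1 2⟩, ⟨3 | 1⟩]


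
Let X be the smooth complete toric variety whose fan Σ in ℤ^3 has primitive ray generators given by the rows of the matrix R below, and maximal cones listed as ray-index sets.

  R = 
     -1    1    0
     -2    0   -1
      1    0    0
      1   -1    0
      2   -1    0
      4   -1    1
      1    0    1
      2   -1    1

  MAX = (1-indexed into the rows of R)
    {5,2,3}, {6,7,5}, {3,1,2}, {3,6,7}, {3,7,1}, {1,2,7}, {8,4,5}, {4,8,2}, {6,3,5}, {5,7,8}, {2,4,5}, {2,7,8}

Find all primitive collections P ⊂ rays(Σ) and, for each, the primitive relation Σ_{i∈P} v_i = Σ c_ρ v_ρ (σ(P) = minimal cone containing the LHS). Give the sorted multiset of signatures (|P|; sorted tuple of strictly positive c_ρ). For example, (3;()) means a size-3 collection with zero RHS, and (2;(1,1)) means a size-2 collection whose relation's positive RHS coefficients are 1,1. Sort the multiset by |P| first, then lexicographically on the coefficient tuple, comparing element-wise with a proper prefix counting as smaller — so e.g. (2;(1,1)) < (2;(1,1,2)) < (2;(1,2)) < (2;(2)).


The 14 primitive collections of Σ (r=8, n=3):

  • {1,4}:  v_{1} + v_{4} = 0  so sig = (2;())
  • {1,5}:  v_{1} + v_{5} = v_{3}  so sig = (2;(1))
  • {1,8}:  v_{1} + v_{8} = v_{7}  so sig = (2;(1))
  • {2,6}:  v_{2} + v_{6} = v_{5}  so sig = (2;(1))
  • {3,4}:  v_{3} + v_{4} = v_{5}  so sig = (2;(1))
  • {4,7}:  v_{4} + v_{7} = v_{8}  so sig = (2;(1))
  • {3,8}:  v_{3} + v_{8} = v_{5} + v_{7}  so sig = (2;(1,1))
  • {1,6}:  v_{1} + v_{6} = 2·v_{3} + v_{7}  so sig = (2;(1,2))
  • {4,6}:  v_{4} + v_{6} = 2·v_{5} + v_{7}  so sig = (2;(1,2))
  • {6,8}:  v_{6} + v_{8} = 2·v_{5} + 2·v_{7}  so sig = (2;(2,2))
  • {2,3,7}:  v_{2} + v_{3} + v_{7} = 0  so sig = (3;())
  • {2,5,7}:  v_{2} + v_{5} + v_{7} = v_{4}  so sig = (3;(1))
  • {3,5,7}:  v_{3} + v_{5} + v_{7} = v_{6}  so sig = (3;(1))
  • {2,5,8}:  v_{2} + v_{5} + v_{8} = 2·v_{4}  so sig = (3;(2))

Sorted signature multiset PRS(X):
[(2;()), (2;(1)), (2;(1)), (2;(1)), (2;(1)), (2;(1)), (2;(1,1)), (2;(1,2)), (2;(1,2)), (2;(2,2)), (3;()), (3;(1)), (3;(1)), (3;(2))]


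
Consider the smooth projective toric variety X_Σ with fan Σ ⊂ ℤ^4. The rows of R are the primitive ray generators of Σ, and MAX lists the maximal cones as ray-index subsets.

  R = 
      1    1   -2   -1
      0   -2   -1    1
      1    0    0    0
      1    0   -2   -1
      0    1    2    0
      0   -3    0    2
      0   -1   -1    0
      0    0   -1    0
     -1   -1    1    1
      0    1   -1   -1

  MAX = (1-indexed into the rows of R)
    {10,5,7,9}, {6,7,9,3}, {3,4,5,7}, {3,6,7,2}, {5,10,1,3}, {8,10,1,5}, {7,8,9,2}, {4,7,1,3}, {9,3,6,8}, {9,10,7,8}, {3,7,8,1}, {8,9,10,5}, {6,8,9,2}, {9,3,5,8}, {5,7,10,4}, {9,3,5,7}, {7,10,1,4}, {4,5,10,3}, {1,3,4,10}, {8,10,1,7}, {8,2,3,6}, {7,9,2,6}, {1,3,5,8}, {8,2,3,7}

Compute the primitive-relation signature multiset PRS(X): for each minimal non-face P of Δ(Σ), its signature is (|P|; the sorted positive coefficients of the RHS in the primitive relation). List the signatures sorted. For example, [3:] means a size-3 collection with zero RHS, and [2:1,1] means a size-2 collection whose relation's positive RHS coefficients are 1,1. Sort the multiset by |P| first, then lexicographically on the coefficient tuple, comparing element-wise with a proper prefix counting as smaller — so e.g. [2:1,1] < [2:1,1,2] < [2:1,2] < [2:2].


20 minimal non-faces of Δ(Σ) (on 10 rays):

  P = {1,9}:  v_{1} + v_{9} = v_{8}  →  sig = [2:1]
  P = {4,9}:  v_{4} + v_{9} = v_{7}  →  sig = [2:1]
  P = {6,10}:  v_{6} + v_{10} = v_{2}  →  sig = [2:1]
  P = {2,5}:  v_{2} + v_{5} = v_{3} + v_{9}  →  sig = [2:1,1]
  P = {2,10}:  v_{2} + v_{10} = v_{7} + v_{8}  →  sig = [2:1,1]
  P = {4,8}:  v_{4} + v_{8} = v_{1} + v_{7}  →  sig = [2:1,1]
  P = {1,6}:  v_{1} + v_{6} = v_{2} + v_{3} + v_{8}  →  sig = [2:1,1,1]
  P = {4,6}:  v_{4} + v_{6} = v_{2} + v_{3} + v_{7}  →  sig = [2:1,1,1]
  P = {1,2}:  v_{1} + v_{2} = v_{3} + v_{7} + 2·v_{8}  →  sig = [2:1,1,2]
  P = {2,4}:  v_{2} + v_{4} = v_{3} + 2·v_{7} + v_{8}  →  sig = [2:1,1,2]
  P = {5,6}:  v_{5} + v_{6} = 2·v_{3} + 2·v_{9}  →  sig = [2:2,2]
  P = {3,9,10}:  v_{3} + v_{9} + v_{10} = 0  →  sig = [3:]
  P = {5,7,8}:  v_{5} + v_{7} + v_{8} = 0  →  sig = [3:]
  P = {2,3,9}:  v_{2} + v_{3} + v_{9} = v_{6}  →  sig = [3:1]
  P = {3,7,10}:  v_{3} + v_{7} + v_{10} = v_{4}  →  sig = [3:1]
  P = {3,8,10}:  v_{3} + v_{8} + v_{10} = v_{1}  →  sig = [3:1]
  P = {1,5,7}:  v_{1} + v_{5} + v_{7} = v_{3} + v_{10}  →  sig = [3:1,1]
  P = {6,7,8}:  v_{6} + v_{7} + v_{8} = 2·v_{2}  →  sig = [3:2]
  P = {1,4,5}:  v_{1} + v_{4} + v_{5} = 2·v_{3} + 2·v_{10}  →  sig = [3:2,2]
  P = {3,7,8,9}:  v_{3} + v_{7} + v_{8} + v_{9} = v_{2}  →  sig = [4:1]

Hence PRS(X_Σ) =
    |P|=2: 11 collections, coeffs (1), (1), (1), (1,1), (1,1), (1,1), (1,1,1), (1,1,1), (1,1,2), (1,1,2), (2,2)
    |P|=3: 8 collections, coeffs (), (), (1), (1), (1), (1,1), (2), (2,2)
    |P|=4: 1 collection, coeffs (1)


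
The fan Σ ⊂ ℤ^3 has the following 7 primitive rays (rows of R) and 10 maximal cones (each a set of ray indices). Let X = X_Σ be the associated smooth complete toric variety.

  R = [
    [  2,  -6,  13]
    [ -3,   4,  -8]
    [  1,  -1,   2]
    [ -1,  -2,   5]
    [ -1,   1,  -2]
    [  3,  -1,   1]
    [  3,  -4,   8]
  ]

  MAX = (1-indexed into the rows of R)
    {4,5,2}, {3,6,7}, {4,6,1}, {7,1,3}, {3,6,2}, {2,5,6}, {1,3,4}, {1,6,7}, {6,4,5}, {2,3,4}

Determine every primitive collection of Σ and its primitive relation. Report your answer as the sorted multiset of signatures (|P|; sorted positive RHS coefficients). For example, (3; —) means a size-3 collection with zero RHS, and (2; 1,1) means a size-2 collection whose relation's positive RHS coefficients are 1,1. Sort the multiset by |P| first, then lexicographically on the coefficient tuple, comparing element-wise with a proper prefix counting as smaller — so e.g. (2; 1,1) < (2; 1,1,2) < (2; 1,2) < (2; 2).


Σ has 9 primitive collections:

  • {2,7}:  v_{2} + v_{7} = 0  →  sig = (2; —)
  • {3,5}:  v_{3} + v_{5} = 0  →  sig = (2; —)
  • {1,2}:  v_{1} + v_{2} = v_{4}  →  sig = (2; 1)
  • {4,7}:  v_{4} + v_{7} = v_{1}  →  sig = (2; 1)
  • {5,7}:  v_{5} + v_{7} = v_{4} + v_{6}  →  sig = (2; 1,1)
  • {1,5}:  v_{1} + v_{5} = 2·v_{4} + v_{6}  →  sig = (2; 1,2)
  • {2,4,6}:  v_{2} + v_{4} + v_{6} = v_{5}  →  sig = (3; 1)
  • {3,4,6}:  v_{3} + v_{4} + v_{6} = v_{7}  →  sig = (3; 1)
  • {1,3,6}:  v_{1} + v_{3} + v_{6} = 2·v_{7}  →  sig = (3; 2)

Signatures (|P|; sorted positive RHS coefficients), sorted:
{ (2; —) ×2,  (2; 1) ×2,  (2; 1,1),  (2; 1,2),  (3; 1) ×2,  (3; 2) }


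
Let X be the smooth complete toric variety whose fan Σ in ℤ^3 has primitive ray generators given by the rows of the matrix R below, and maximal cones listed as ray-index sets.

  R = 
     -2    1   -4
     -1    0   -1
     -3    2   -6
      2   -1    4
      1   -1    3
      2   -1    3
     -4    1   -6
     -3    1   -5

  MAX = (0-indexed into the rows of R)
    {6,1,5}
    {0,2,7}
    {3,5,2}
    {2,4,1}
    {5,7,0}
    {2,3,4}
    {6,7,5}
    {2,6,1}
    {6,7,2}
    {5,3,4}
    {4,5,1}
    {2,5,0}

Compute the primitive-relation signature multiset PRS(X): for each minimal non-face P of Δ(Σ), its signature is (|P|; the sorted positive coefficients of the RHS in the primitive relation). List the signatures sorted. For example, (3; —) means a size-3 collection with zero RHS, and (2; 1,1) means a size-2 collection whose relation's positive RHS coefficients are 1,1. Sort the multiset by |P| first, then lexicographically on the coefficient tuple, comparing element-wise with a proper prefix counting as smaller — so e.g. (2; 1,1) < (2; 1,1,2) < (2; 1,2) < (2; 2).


14 minimal non-faces of Δ(Σ) (on 8 rays):

  {0,3}:  v_{0} + v_{3} = 0 — sig = (2; —)
  {0,1}:  v_{0} + v_{1} = v_{7} — sig = (2; 1)
  {0,4}:  v_{0} + v_{4} = v_{1} — sig = (2; 1)
  {1,3}:  v_{1} + v_{3} = v_{4} — sig = (2; 1)
  {1,7}:  v_{1} + v_{7} = v_{6} — sig = (2; 1)
  {3,7}:  v_{3} + v_{7} = v_{1} — sig = (2; 1)
  {0,6}:  v_{0} + v_{6} = 2·v_{7} — sig = (2; 2)
  {3,6}:  v_{3} + v_{6} = 2·v_{1} — sig = (2; 2)
  {4,7}:  v_{4} + v_{7} = 2·v_{1} — sig = (2; 2)
  {4,6}:  v_{4} + v_{6} = 3·v_{1} — sig = (2; 3)
  {2,4,5}:  v_{2} + v_{4} + v_{5} = 0 — sig = (3; —)
  {1,2,5}:  v_{1} + v_{2} + v_{5} = v_{0} — sig = (3; 1)
  {2,5,6}:  v_{2} + v_{5} + v_{6} = v_{0} + v_{7} — sig = (3; 1,1)
  {2,5,7}:  v_{2} + v_{5} + v_{7} = 2·v_{0} — sig = (3; 2)

Sorted signature multiset PRS(X):
{ (2; —),  (2; 1) ×5,  (2; 2) ×3,  (2; 3),  (3; —),  (3; 1),  (3; 1,1),  (3; 2) }


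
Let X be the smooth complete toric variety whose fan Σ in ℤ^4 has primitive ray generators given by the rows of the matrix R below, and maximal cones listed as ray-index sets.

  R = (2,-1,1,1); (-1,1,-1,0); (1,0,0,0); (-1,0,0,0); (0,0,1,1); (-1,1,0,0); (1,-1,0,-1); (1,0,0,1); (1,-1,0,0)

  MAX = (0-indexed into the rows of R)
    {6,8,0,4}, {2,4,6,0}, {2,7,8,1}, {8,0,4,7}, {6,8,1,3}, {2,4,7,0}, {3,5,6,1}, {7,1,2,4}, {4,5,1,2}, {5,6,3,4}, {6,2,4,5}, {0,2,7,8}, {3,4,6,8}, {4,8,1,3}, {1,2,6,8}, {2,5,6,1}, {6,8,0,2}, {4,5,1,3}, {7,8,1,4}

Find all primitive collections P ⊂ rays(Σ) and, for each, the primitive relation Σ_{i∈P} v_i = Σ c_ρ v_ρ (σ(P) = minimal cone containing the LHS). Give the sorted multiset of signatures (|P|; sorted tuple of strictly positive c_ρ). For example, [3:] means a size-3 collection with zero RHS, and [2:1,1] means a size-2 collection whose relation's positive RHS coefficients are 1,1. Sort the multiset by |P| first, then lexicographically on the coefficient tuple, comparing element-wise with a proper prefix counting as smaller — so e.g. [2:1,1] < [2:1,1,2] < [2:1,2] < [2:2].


Minimal non-faces — 10 found among 9 rays, 19 max cones:

  P={2,3}:  v_{2} + v_{3} = 0 — sig = [2:]
  P={5,8}:  v_{5} + v_{8} = 0 — sig = [2:]
  P={0,1}:  v_{0} + v_{1} = v_{7} — sig = [2:1]
  P={0,3}:  v_{0} + v_{3} = v_{4} + v_{8} — sig = [2:1,1]
  P={0,5}:  v_{0} + v_{5} = v_{2} + v_{4} — sig = [2:1,1]
  P={6,7}:  v_{6} + v_{7} = v_{2} + v_{8} — sig = [2:1,1]
  P={3,7}:  v_{3} + v_{7} = v_{1} + v_{4} + v_{8} — sig = [2:1,1,1]
  P={5,7}:  v_{5} + v_{7} = v_{1} + v_{2} + v_{4} — sig = [2:1,1,1]
  P={1,4,6}:  v_{1} + v_{4} + v_{6} = 0 — sig = [3:]
  P={2,4,8}:  v_{2} + v_{4} + v_{8} = v_{0} — sig = [3:1]

Sorted signature multiset PRS(X):
    [2:]
    [2:]
    [2:1]
    [2:1,1]
    [2:1,1]
    [2:1,1]
    [2:1,1,1]
    [2:1,1,1]
    [3:]
    [3:1]


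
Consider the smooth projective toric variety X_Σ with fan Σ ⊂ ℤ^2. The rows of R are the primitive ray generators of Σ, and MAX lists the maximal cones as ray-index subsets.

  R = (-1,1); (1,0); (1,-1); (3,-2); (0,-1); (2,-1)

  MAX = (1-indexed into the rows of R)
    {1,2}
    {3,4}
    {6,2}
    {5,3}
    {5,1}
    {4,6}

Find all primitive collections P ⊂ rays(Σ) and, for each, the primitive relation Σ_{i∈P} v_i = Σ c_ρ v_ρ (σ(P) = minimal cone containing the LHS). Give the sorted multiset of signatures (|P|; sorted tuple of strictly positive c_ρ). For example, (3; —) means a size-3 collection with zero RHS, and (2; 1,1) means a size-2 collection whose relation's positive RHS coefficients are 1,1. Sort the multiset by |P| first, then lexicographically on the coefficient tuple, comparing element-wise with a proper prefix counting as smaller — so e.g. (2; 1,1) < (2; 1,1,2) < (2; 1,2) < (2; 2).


9 collections generate NE(X_Σ); each relation:

  P = {1,3}:  v_{1} + v_{3} = 0 — sig = (2; —)
  P = {1,4}:  v_{1} + v_{4} = v_{6} — sig = (2; 1)
  P = {1,6}:  v_{1} + v_{6} = v_{2} — sig = (2; 1)
  P = {2,3}:  v_{2} + v_{3} = v_{6} — sig = (2; 1)
  P = {2,5}:  v_{2} + v_{5} = v_{3} — sig = (2; 1)
  P = {3,6}:  v_{3} + v_{6} = v_{4} — sig = (2; 1)
  P = {2,4}:  v_{2} + v_{4} = 2·v_{6} — sig = (2; 2)
  P = {5,6}:  v_{5} + v_{6} = 2·v_{3} — sig = (2; 2)
  P = {4,5}:  v_{4} + v_{5} = 3·v_{3} — sig = (2; 3)

so the primitive-relation signature multiset is
[(2; —), (2; 1), (2; 1), (2; 1), (2; 1), (2; 1), (2; 2), (2; 2), (2; 3)]


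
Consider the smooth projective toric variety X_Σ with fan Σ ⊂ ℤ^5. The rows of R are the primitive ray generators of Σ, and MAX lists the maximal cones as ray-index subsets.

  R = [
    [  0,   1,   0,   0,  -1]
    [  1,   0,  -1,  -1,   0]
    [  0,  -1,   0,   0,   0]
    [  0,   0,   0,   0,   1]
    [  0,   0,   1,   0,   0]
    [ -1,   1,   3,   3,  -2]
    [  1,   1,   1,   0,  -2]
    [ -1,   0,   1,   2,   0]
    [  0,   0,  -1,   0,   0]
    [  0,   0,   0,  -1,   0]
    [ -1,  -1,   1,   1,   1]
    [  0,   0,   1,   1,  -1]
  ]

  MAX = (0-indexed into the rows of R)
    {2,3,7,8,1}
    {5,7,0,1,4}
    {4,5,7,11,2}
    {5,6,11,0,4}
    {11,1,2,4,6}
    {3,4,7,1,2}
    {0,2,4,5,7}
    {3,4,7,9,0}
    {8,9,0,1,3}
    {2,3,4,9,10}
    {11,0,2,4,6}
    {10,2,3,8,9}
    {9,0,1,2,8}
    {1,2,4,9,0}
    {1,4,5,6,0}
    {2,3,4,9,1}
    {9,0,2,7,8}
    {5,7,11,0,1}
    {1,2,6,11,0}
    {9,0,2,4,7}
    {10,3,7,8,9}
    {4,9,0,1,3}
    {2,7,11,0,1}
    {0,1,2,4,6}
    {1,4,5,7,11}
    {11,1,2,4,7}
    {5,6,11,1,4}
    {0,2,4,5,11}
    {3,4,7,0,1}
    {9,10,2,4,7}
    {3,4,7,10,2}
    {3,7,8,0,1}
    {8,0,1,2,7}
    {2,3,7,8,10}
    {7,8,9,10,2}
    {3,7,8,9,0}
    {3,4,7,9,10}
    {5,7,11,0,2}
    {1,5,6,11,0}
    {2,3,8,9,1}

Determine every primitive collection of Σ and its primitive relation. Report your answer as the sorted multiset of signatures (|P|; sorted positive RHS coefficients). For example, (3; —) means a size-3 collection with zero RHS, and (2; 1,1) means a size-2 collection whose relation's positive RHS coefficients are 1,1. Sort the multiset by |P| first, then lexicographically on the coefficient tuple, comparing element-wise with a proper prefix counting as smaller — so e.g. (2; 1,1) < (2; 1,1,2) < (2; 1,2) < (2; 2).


|primitive collections| = 24. Relations:

  P={4,8}:  v_{4} + v_{8} = 0  ⇒ sig = (2; —)
  P={0,10}:  v_{0} + v_{10} = v_{7} + v_{9}  ⇒ sig = (2; 1,1)
  P={1,10}:  v_{1} + v_{10} = v_{2} + v_{3}  ⇒ sig = (2; 1,1)
  P={6,7}:  v_{6} + v_{7} = v_{1} + v_{5}  ⇒ sig = (2; 1,1)
  P={6,10}:  v_{6} + v_{10} = v_{4} + v_{11}  ⇒ sig = (2; 1,1)
  P={3,11}:  v_{3} + v_{11} = v_{1} + v_{4} + v_{7}  ⇒ sig = (2; 1,1,1)
  P={5,8}:  v_{5} + v_{8} = v_{0} + v_{7} + v_{11}  ⇒ sig = (2; 1,1,1)
  P={6,8}:  v_{6} + v_{8} = v_{0} + v_{1} + v_{11}  ⇒ sig = (2; 1,1,1)
  P={9,11}:  v_{9} + v_{11} = v_{0} + v_{2} + v_{4}  ⇒ sig = (2; 1,1,1)
  P={10,11}:  v_{10} + v_{11} = v_{2} + v_{4} + v_{7}  ⇒ sig = (2; 1,1,1)
  P={8,11}:  v_{8} + v_{11} = v_{0} + v_{1} + v_{2} + v_{7}  ⇒ sig = (2; 1,1,1,1)
  P={3,5}:  v_{3} + v_{5} = v_{0} + v_{1} + 2·v_{4} + 2·v_{7}  ⇒ sig = (2; 1,1,2,2)
  P={3,6}:  v_{3} + v_{6} = v_{0} + 2·v_{1} + 2·v_{4} + v_{7}  ⇒ sig = (2; 1,1,2,2)
  P={5,9}:  v_{5} + v_{9} = 2·v_{0} + v_{2} + 2·v_{4} + v_{7}  ⇒ sig = (2; 1,1,2,2)
  P={5,10}:  v_{5} + v_{10} = v_{0} + v_{2} + 2·v_{4} + 2·v_{7}  ⇒ sig = (2; 1,1,2,2)
  P={6,9}:  v_{6} + v_{9} = 2·v_{0} + v_{1} + v_{2} + 2·v_{4}  ⇒ sig = (2; 1,1,2,2)
  P={0,2,3}:  v_{0} + v_{2} + v_{3} = 0  ⇒ sig = (3; —)
  P={1,7,9}:  v_{1} + v_{7} + v_{9} = 0  ⇒ sig = (3; —)
  P={2,5,6}:  v_{2} + v_{5} + v_{6} = v_{0} + v_{4} + 3·v_{11}  ⇒ sig = (3; 1,1,3)
  P={1,2,5}:  v_{1} + v_{2} + v_{5} = 2·v_{11}  ⇒ sig = (3; 2)
  P={0,1,4,11}:  v_{0} + v_{1} + v_{4} + v_{11} = v_{6}  ⇒ sig = (4; 1)
  P={0,4,7,11}:  v_{0} + v_{4} + v_{7} + v_{11} = v_{5}  ⇒ sig = (4; 1)
  P={2,3,7,9}:  v_{2} + v_{3} + v_{7} + v_{9} = v_{10}  ⇒ sig = (4; 1)
  P={0,1,2,4,7}:  v_{0} + v_{1} + v_{2} + v_{4} + v_{7} = v_{11}  ⇒ sig = (5; 1)

Hence PRS(X_Σ) =
    (2; —)
    (2; 1,1)
    (2; 1,1)
    (2; 1,1)
    (2; 1,1)
    (2; 1,1,1)
    (2; 1,1,1)
    (2; 1,1,1)
    (2; 1,1,1)
    (2; 1,1,1)
    (2; 1,1,1,1)
    (2; 1,1,2,2)
    (2; 1,1,2,2)
    (2; 1,1,2,2)
    (2; 1,1,2,2)
    (2; 1,1,2,2)
    (3; —)
    (3; —)
    (3; 1,1,3)
    (3; 2)
    (4; 1)
    (4; 1)
    (4; 1)
    (5; 1)
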